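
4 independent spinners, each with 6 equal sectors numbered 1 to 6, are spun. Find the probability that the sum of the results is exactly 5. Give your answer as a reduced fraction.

1/324

There are 6^4 = 1296 equally likely outcomes.
The number of ordered 4-tuples from {1,…,6} summing to 5 is 4.
P(sum = 5) = 4/1296 = 1/324.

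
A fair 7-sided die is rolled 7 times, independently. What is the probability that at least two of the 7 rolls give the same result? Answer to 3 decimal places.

0.994

P(all 7 different) = 7/7 · 6/7 · ··· · 1/7 ≈ 0.006.
P(at least two equal) = 1 − 0.006 = 0.994.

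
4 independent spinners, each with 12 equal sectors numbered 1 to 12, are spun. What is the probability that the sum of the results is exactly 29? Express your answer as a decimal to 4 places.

There are 12^4 = 20736 equally likely outcomes.
The number of ordered 4-tuples from {1,…,12} summing to 29 is 1060.
P(sum = 29) = 1060/20736 = 265/5184 ≈ 0.0511.

0.0511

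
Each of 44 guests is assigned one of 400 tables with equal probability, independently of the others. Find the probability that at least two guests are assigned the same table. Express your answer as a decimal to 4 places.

It's easier to compute the probability that all 44 are distinct.
P(all distinct) = 400/400 · 399/400 · ··· · 357/400 ≈ 0.0858.
So the probability of at least one match is 1 − 0.0858 = 0.9142.

0.9142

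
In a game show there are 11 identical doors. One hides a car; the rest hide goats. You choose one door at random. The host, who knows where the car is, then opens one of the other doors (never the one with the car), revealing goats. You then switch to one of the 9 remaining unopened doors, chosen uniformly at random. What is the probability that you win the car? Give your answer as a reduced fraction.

10/99

Your original door holds the car with probability 1/11, so the other 10 collectively hold it with probability 10/11.
The host can always find an empty door to open, so this doesn't change that 10/11; it is now spread over the 9 remaining unopened doors.
P(win by switching) = (10/11) · (1/9) = 10/99.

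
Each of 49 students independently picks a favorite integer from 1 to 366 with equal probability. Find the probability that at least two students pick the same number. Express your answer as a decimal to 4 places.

0.9654

It's easier to compute the probability that all 49 are distinct.
P(all distinct) = 366/366 · 365/366 · ··· · 318/366 ≈ 0.0346.
So the probability of at least one match is 1 − 0.0346 = 0.9654.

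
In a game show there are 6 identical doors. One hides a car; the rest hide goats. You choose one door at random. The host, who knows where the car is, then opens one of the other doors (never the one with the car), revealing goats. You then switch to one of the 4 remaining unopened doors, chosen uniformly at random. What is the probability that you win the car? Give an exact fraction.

Your original door holds the car with probability 1/6, so the other 5 collectively hold it with probability 5/6.
The host can always find an empty door to open, so this doesn't change that 5/6; it is now spread over the 4 remaining unopened doors.
P(win by switching) = (5/6) · (1/4) = 5/24.

5/24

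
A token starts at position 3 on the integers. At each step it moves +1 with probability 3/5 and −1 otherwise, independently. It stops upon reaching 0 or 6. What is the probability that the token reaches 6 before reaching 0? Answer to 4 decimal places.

0.7714

Let r = q/p = (2/5)/(3/5) = 2/3. The recurrence P(i) = p·P(i+1) + q·P(i−1) with P(0)=0, P(6)=1 gives P(i) = (1 − r^i)/(1 − r^6).
P(3) = (1 − (2/3)^3) / (1 − (2/3)^6) = 27/35 ≈ 0.7714.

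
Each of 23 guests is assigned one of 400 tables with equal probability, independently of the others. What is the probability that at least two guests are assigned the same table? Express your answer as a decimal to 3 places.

0.475

It's easier to compute the probability that all 23 are distinct.
P(all distinct) = 400/400 · 399/400 · ··· · 378/400 ≈ 0.525.
So the probability of at least one match is 1 − 0.525 = 0.475.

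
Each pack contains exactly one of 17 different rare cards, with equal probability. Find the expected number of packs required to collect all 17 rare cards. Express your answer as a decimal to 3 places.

58.472

After i distinct types are collected, each trial gives a new one with probability (17−i)/17, so the expected wait for the next new type is 17/(17−i).
E = 17/17 + 17/16 + 17/15 + 17/14 + 17/13 + 17/12 + 17/11 + 17/10 + 17/9 + 17/8 + 17/7 + 17/6 + 17/5 + 17/4 + 17/3 + 17/2 + 17/1 = 42142223/720720 ≈ 58.472.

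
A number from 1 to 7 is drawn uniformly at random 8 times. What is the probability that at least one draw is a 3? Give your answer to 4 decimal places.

0.7086

P(no draw is a 3) = (6/7)^8 ≈ 0.2914.
P(at least one) = 1 − 0.2914 = 0.7086.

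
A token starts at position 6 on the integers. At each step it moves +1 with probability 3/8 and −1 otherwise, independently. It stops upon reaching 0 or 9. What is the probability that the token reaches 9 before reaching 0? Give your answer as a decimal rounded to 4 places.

0.2080

Let r = q/p = (5/8)/(3/8) = 5/3. The recurrence P(i) = p·P(i+1) + q·P(i−1) with P(0)=0, P(9)=1 gives P(i) = (1 − r^i)/(1 − r^9).
P(6) = (1 − (5/3)^6) / (1 − (5/3)^9) = 4104/19729 ≈ 0.2080.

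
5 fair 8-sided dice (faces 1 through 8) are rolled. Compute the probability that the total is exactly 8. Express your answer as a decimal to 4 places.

0.0011

There are 8^5 = 32768 equally likely outcomes.
The number of ordered 5-tuples from {1,…,8} summing to 8 is 35.
P(sum = 8) = 35/32768 ≈ 0.0011.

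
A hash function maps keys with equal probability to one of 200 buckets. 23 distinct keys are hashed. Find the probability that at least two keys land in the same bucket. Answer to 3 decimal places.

It's easier to compute the probability that all 23 are distinct.
P(all distinct) = 200/200 · 199/200 · ··· · 178/200 ≈ 0.268.
So the probability of at least one match is 1 − 0.268 = 0.732.

0.732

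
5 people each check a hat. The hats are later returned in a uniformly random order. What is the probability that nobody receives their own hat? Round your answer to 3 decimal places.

0.367

This is the derangement probability: permutations of 5 with no fixed point.
D(5) = 5! · (1 − 1/1! + 1/2! − ··· + (−1)^5/5!) = 44.
P = 44/120 = 11/30 ≈ 0.367.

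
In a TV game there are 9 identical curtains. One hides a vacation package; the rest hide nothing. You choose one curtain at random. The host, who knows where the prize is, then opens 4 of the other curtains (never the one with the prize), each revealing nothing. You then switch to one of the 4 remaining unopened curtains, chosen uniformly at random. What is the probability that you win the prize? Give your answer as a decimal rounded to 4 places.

Your original curtain holds the prize with probability 1/9, so the other 8 collectively hold it with probability 8/9.
The host can always find 4 empty curtains to open, so the reveals don't change that 8/9; it is now spread over the 4 remaining unopened curtains.
P(win by switching) = (8/9) · (1/4) = 2/9 ≈ 0.2222.

0.2222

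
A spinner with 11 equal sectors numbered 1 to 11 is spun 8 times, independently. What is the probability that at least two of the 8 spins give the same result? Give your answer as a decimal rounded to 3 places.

0.969

P(all 8 different) = 11/11 · 10/11 · ··· · 4/11 ≈ 0.031.
P(at least two equal) = 1 − 0.031 = 0.969.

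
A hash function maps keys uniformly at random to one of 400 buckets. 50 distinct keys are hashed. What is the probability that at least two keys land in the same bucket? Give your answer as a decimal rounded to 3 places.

0.959

It's easier to compute the probability that all 50 are distinct.
P(all distinct) = 400/400 · 399/400 · ··· · 351/400 ≈ 0.041.
So the probability of at least one match is 1 − 0.041 = 0.959.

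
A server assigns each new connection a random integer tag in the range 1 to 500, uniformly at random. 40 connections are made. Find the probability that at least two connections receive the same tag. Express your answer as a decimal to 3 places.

0.799

It's easier to compute the probability that all 40 are distinct.
P(all distinct) = 500/500 · 499/500 · ··· · 461/500 ≈ 0.201.
So the probability of at least one match is 1 − 0.201 = 0.799.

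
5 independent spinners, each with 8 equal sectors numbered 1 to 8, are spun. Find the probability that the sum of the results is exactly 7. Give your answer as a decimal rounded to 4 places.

0.0005

There are 8^5 = 32768 equally likely outcomes.
The number of ordered 5-tuples from {1,…,8} summing to 7 is 15.
P(sum = 7) = 15/32768 ≈ 0.0005.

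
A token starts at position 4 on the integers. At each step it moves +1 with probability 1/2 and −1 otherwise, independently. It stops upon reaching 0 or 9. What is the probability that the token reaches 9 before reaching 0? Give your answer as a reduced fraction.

With a fair step, P(i) = ½P(i−1) + ½P(i+1) with P(0)=0, P(9)=1 has the linear solution P(i) = i/9.
P(4) = 4/9.

4/9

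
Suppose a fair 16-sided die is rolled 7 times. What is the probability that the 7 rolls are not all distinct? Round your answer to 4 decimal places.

0.7852

P(all 7 different) = 16/16 · 15/16 · ··· · 10/16 ≈ 0.2148.
P(at least two equal) = 1 − 0.2148 = 0.7852.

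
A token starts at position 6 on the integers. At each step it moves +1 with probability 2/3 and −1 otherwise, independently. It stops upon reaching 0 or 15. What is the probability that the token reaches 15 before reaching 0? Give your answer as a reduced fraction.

Let r = q/p = (1/3)/(2/3) = 1/2. The recurrence P(i) = p·P(i+1) + q·P(i−1) with P(0)=0, P(15)=1 gives P(i) = (1 − r^i)/(1 − r^15).
P(6) = (1 − (1/2)^6) / (1 − (1/2)^15) = 4608/4681.

4608/4681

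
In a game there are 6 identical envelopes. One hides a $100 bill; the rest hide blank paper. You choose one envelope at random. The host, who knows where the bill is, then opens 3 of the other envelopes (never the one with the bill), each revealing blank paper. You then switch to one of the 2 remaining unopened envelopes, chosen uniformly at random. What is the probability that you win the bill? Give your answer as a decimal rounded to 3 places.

Your original envelope holds the bill with probability 1/6, so the other 5 collectively hold it with probability 5/6.
The host can always find 3 empty envelopes to open, so the reveals don't change that 5/6; it is now spread over the 2 remaining unopened envelopes.
P(win by switching) = (5/6) · (1/2) = 5/12 ≈ 0.417.

0.417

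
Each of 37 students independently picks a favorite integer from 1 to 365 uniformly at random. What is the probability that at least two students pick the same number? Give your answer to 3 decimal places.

It's easier to compute the probability that all 37 are distinct.
P(all distinct) = 365/365 · 364/365 · ··· · 329/365 ≈ 0.151.
So the probability of at least one match is 1 − 0.151 = 0.849.

0.849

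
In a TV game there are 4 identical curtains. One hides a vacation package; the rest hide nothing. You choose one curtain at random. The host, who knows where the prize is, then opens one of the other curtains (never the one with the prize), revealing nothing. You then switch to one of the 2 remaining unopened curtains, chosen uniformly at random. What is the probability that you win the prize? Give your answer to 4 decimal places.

0.3750

Your original curtain holds the prize with probability 1/4, so the other 3 collectively hold it with probability 3/4.
The host can always find an empty curtain to open, so this doesn't change that 3/4; it is now spread over the 2 remaining unopened curtains.
P(win by switching) = (3/4) · (1/2) = 3/8 ≈ 0.3750.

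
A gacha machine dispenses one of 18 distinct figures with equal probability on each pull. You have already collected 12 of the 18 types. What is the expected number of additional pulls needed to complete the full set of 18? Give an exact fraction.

441/10

Starting from 12 distinct types, each trial gives a new one with probability (18−i)/18 when i types are held, so the wait for the next new type is 18/(18−i).
E = 18/6 + 18/5 + 18/4 + 18/3 + 18/2 + 18/1 = 441/10.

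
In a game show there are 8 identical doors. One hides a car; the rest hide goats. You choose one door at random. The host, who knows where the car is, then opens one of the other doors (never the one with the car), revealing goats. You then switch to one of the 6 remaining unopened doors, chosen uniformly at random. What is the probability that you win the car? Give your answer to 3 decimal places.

Your original door holds the car with probability 1/8, so the other 7 collectively hold it with probability 7/8.
The host can always find an empty door to open, so this doesn't change that 7/8; it is now spread over the 6 remaining unopened doors.
P(win by switching) = (7/8) · (1/6) = 7/48 ≈ 0.146.

0.146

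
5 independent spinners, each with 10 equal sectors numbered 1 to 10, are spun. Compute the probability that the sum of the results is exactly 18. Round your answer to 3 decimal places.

There are 10^5 = 100000 equally likely outcomes.
The number of ordered 5-tuples from {1,…,10} summing to 18 is 2205.
P(sum = 18) = 2205/100000 = 441/20000 ≈ 0.022.

0.022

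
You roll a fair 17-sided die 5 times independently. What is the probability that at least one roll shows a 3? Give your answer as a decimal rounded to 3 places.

0.261

P(no roll shows a 3) = (16/17)^5 ≈ 0.739.
P(at least one) = 1 − 0.739 = 0.261.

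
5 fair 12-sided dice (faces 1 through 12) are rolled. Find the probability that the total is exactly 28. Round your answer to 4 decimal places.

0.0431

There are 12^5 = 248832 equally likely outcomes.
The number of ordered 5-tuples from {1,…,12} summing to 28 is 10725.
P(sum = 28) = 10725/248832 = 3575/82944 ≈ 0.0431.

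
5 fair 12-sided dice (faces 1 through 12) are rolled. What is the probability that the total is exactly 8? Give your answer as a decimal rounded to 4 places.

There are 12^5 = 248832 equally likely outcomes.
The number of ordered 5-tuples from {1,…,12} summing to 8 is 35.
P(sum = 8) = 35/248832 ≈ 0.0001.

0.0001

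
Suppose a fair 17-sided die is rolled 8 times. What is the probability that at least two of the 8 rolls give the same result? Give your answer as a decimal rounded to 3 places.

0.859

P(all 8 different) = 17/17 · 16/17 · ··· · 10/17 ≈ 0.141.
P(at least two equal) = 1 − 0.141 = 0.859.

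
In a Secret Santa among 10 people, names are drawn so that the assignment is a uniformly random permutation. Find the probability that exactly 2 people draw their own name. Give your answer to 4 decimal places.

Choose which 2 of the 10 are fixed: C(10,2) = 45 ways.
The remaining 8 must have no fixed point: D(8) = 14833.
P = 45·14833/3628800 = 2119/11520 ≈ 0.1839.

0.1839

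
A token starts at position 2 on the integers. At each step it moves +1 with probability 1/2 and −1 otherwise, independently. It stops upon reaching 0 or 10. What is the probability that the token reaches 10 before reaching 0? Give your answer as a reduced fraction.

With a fair step, P(i) = ½P(i−1) + ½P(i+1) with P(0)=0, P(10)=1 has the linear solution P(i) = i/10.
P(2) = 2/10 = 1/5.

1/5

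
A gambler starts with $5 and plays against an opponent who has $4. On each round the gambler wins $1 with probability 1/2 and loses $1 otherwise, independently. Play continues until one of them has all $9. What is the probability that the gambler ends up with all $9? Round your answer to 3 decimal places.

With a fair step, P(i) = ½P(i−1) + ½P(i+1) with P(0)=0, P(9)=1 has the linear solution P(i) = i/9.
P(5) = 5/9 ≈ 0.556.

0.556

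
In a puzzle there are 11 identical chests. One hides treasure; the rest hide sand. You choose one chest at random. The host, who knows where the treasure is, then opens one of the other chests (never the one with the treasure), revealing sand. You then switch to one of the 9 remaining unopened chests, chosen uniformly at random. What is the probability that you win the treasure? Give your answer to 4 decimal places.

Your original chest holds the treasure with probability 1/11, so the other 10 collectively hold it with probability 10/11.
The host can always find an empty chest to open, so this doesn't change that 10/11; it is now spread over the 9 remaining unopened chests.
P(win by switching) = (10/11) · (1/9) = 10/99 ≈ 0.1010.

0.1010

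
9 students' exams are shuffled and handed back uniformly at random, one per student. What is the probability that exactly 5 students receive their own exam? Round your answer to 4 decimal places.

Choose which 5 of the 9 are fixed: C(9,5) = 126 ways.
The remaining 4 must have no fixed point: D(4) = 9.
P = 126·9/362880 = 1/320 ≈ 0.0031.

0.0031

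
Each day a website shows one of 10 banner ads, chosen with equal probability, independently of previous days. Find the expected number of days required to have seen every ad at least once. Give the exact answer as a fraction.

After i distinct types are collected, each trial gives a new one with probability (10−i)/10, so the expected wait for the next new type is 10/(10−i).
E = 10/10 + 10/9 + 10/8 + 10/7 + 10/6 + 10/5 + 10/4 + 10/3 + 10/2 + 10/1 = 7381/252.

7381/252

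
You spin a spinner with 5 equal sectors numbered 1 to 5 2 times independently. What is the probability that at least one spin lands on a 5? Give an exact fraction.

P(no spin lands on a 5) = (4/5)^2 = 16/25.
P(at least one) = 1 − 16/25 = 9/25.

9/25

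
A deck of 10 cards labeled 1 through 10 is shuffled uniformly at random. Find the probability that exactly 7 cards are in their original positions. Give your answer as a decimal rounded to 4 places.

0.0001

Choose which 7 of the 10 are fixed: C(10,7) = 120 ways.
The remaining 3 must have no fixed point: D(3) = 2.
P = 120·2/3628800 = 1/15120 ≈ 0.0001.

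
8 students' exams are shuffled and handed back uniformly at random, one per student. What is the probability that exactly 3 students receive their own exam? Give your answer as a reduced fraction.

Choose which 3 of the 8 are fixed: C(8,3) = 56 ways.
The remaining 5 must have no fixed point: D(5) = 44.
P = 56·44/40320 = 11/180.

11/180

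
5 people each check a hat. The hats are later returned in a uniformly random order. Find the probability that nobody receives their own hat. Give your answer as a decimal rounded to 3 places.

This is the derangement probability: permutations of 5 with no fixed point.
D(5) = 5! · (1 − 1/1! + 1/2! − ··· + (−1)^5/5!) = 44.
P = 44/120 = 11/30 ≈ 0.367.

0.367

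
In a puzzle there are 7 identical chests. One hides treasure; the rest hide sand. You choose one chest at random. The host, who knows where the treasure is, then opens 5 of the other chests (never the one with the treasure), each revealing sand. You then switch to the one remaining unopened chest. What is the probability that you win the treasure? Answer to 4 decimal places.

Your original chest holds the treasure with probability 1/7, so the other 6 collectively hold it with probability 6/7.
The host can always find 5 empty chests to open, so the reveals don't change that 6/7; it is now spread over the 1 remaining unopened chest.
P(win by switching) = (6/7) · (1/1) = 6/7 ≈ 0.8571.

0.8571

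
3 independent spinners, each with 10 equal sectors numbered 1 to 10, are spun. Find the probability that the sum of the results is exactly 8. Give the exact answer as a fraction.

There are 10^3 = 1000 equally likely outcomes.
The number of ordered 3-tuples from {1,…,10} summing to 8 is 21.
P(sum = 8) = 21/1000.

21/1000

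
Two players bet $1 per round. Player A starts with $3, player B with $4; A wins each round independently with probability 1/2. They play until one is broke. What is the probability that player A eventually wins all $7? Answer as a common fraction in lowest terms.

With a fair step, P(i) = ½P(i−1) + ½P(i+1) with P(0)=0, P(7)=1 has the linear solution P(i) = i/7.
P(3) = 3/7.

3/7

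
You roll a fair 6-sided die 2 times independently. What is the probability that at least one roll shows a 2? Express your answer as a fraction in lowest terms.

11/36

P(no roll shows a 2) = (5/6)^2 = 25/36.
P(at least one) = 1 − 25/36 = 11/36.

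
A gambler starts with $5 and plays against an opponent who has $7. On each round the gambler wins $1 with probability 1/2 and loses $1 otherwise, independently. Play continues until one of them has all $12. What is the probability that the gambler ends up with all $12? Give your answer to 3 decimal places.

With a fair step, P(i) = ½P(i−1) + ½P(i+1) with P(0)=0, P(12)=1 has the linear solution P(i) = i/12.
P(5) = 5/12 ≈ 0.417.

0.417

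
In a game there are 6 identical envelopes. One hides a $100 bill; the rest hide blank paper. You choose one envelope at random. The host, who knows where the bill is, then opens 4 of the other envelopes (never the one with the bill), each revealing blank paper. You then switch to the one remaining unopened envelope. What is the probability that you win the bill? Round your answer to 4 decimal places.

0.8333

Your original envelope holds the bill with probability 1/6, so the other 5 collectively hold it with probability 5/6.
The host can always find 4 empty envelopes to open, so the reveals don't change that 5/6; it is now spread over the 1 remaining unopened envelope.
P(win by switching) = (5/6) · (1/1) = 5/6 ≈ 0.8333.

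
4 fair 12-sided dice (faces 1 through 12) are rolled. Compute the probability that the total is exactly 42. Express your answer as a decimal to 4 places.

There are 12^4 = 20736 equally likely outcomes.
The number of ordered 4-tuples from {1,…,12} summing to 42 is 84.
P(sum = 42) = 84/20736 = 7/1728 ≈ 0.0041.

0.0041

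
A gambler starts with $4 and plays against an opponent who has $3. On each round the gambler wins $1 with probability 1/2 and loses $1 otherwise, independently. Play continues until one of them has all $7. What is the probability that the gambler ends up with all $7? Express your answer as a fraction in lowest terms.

4/7

With a fair step, P(i) = ½P(i−1) + ½P(i+1) with P(0)=0, P(7)=1 has the linear solution P(i) = i/7.
P(4) = 4/7.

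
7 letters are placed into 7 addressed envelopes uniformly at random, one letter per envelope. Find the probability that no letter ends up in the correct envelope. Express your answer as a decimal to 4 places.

0.3679

This is the derangement probability: permutations of 7 with no fixed point.
D(7) = 7! · (1 − 1/1! + 1/2! − ··· + (−1)^7/7!) = 1854.
P = 1854/5040 = 103/280 ≈ 0.3679.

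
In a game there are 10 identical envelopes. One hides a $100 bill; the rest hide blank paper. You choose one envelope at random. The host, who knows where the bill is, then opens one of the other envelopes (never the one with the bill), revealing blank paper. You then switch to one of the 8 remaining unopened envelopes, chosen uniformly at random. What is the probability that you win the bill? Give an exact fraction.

Your original envelope holds the bill with probability 1/10, so the other 9 collectively hold it with probability 9/10.
The host can always find an empty envelope to open, so this doesn't change that 9/10; it is now spread over the 8 remaining unopened envelopes.
P(win by switching) = (9/10) · (1/8) = 9/80.

9/80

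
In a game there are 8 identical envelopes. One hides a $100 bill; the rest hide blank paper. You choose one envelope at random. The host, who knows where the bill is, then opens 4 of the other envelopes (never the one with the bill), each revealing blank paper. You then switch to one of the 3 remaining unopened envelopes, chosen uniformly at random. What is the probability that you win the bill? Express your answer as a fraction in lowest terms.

7/24

Your original envelope holds the bill with probability 1/8, so the other 7 collectively hold it with probability 7/8.
The host can always find 4 empty envelopes to open, so the reveals don't change that 7/8; it is now spread over the 3 remaining unopened envelopes.
P(win by switching) = (7/8) · (1/3) = 7/24.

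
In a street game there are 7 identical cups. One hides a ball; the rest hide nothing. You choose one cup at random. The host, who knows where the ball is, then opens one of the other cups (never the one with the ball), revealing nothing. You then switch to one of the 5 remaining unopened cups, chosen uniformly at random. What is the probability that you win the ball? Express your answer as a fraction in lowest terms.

6/35

Your original cup holds the ball with probability 1/7, so the other 6 collectively hold it with probability 6/7.
The host can always find an empty cup to open, so this doesn't change that 6/7; it is now spread over the 5 remaining unopened cups.
P(win by switching) = (6/7) · (1/5) = 6/35.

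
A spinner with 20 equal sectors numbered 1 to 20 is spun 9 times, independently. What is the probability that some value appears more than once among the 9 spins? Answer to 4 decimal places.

P(all 9 different) = 20/20 · 19/20 · ··· · 12/20 ≈ 0.1190.
P(at least two equal) = 1 − 0.1190 = 0.8810.

0.8810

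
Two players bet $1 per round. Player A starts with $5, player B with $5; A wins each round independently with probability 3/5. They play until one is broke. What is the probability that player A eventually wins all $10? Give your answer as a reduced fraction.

243/275

Let r = q/p = (2/5)/(3/5) = 2/3. The recurrence P(i) = p·P(i+1) + q·P(i−1) with P(0)=0, P(10)=1 gives P(i) = (1 − r^i)/(1 − r^10).
P(5) = (1 − (2/3)^5) / (1 − (2/3)^10) = 243/275.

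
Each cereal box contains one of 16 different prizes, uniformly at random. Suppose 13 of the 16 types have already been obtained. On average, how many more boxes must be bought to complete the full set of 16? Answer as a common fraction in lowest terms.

88/3

Starting from 13 distinct types, each trial gives a new one with probability (16−i)/16 when i types are held, so the wait for the next new type is 16/(16−i).
E = 16/3 + 16/2 + 16/1 = 88/3.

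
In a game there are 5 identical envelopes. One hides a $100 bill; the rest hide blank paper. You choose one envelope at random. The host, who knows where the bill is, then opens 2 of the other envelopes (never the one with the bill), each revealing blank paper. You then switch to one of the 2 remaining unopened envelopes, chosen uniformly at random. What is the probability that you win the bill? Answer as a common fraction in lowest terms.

2/5

Your original envelope holds the bill with probability 1/5, so the other 4 collectively hold it with probability 4/5.
The host can always find 2 empty envelopes to open, so the reveals don't change that 4/5; it is now spread over the 2 remaining unopened envelopes.
P(win by switching) = (4/5) · (1/2) = 2/5.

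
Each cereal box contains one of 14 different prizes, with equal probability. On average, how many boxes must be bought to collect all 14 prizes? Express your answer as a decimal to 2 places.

45.52

After i distinct types are collected, each trial gives a new one with probability (14−i)/14, so the expected wait for the next new type is 14/(14−i).
E = 14/14 + 14/13 + 14/12 + 14/11 + 14/10 + 14/9 + 14/8 + 14/7 + 14/6 + 14/5 + 14/4 + 14/3 + 14/2 + 14/1 = 1171733/25740 ≈ 45.52.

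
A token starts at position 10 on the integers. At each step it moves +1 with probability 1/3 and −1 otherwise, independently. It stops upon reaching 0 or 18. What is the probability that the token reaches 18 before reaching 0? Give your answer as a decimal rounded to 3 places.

Let r = q/p = (2/3)/(1/3) = 2. The recurrence P(i) = p·P(i+1) + q·P(i−1) with P(0)=0, P(18)=1 gives P(i) = (1 − r^i)/(1 − r^18).
P(10) = (1 − (2)^10) / (1 − (2)^18) = 341/87381 ≈ 0.004.

0.004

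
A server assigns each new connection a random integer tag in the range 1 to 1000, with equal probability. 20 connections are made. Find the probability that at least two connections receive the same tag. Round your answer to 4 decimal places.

0.1741

It's easier to compute the probability that all 20 are distinct.
P(all distinct) = 1000/1000 · 999/1000 · ··· · 981/1000 ≈ 0.8259.
So the probability of at least one match is 1 − 0.8259 = 0.1741.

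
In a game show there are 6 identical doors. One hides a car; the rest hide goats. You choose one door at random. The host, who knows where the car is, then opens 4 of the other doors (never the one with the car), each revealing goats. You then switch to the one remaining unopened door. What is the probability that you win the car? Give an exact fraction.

5/6

Your original door holds the car with probability 1/6, so the other 5 collectively hold it with probability 5/6.
The host can always find 4 empty doors to open, so the reveals don't change that 5/6; it is now spread over the 1 remaining unopened door.
P(win by switching) = (5/6) · (1/1) = 5/6.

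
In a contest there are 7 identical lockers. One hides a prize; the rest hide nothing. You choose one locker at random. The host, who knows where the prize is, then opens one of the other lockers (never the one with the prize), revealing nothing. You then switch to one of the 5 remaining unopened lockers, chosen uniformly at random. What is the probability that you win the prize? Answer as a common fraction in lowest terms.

Your original locker holds the prize with probability 1/7, so the other 6 collectively hold it with probability 6/7.
The host can always find an empty locker to open, so this doesn't change that 6/7; it is now spread over the 5 remaining unopened lockers.
P(win by switching) = (6/7) · (1/5) = 6/35.

6/35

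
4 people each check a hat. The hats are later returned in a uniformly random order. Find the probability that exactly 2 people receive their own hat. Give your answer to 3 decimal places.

0.250

Choose which 2 of the 4 are fixed: C(4,2) = 6 ways.
The remaining 2 must have no fixed point: D(2) = 1.
P = 6·1/24 = 1/4 ≈ 0.250.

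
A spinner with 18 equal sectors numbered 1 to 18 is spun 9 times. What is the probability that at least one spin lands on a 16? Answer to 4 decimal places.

0.4022

P(no spin lands on a 16) = (17/18)^9 ≈ 0.5978.
P(at least one) = 1 − 0.5978 = 0.4022.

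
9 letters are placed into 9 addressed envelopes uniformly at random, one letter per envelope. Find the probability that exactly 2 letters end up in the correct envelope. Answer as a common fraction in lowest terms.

Choose which 2 of the 9 are fixed: C(9,2) = 36 ways.
The remaining 7 must have no fixed point: D(7) = 1854.
P = 36·1854/362880 = 103/560.

103/560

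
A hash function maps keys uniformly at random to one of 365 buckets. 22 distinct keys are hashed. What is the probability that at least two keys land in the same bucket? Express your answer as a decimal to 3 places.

0.476

It's easier to compute the probability that all 22 are distinct.
P(all distinct) = 365/365 · 364/365 · ··· · 344/365 ≈ 0.524.
So the probability of at least one match is 1 − 0.524 = 0.476.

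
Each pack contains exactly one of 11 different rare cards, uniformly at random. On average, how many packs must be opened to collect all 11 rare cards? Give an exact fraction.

83711/2520

After i distinct types are collected, each trial gives a new one with probability (11−i)/11, so the expected wait for the next new type is 11/(11−i).
E = 11/11 + 11/10 + 11/9 + 11/8 + 11/7 + 11/6 + 11/5 + 11/4 + 11/3 + 11/2 + 11/1 = 83711/2520.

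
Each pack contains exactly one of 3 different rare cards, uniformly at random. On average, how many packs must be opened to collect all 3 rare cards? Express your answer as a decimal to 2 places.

5.50

After i distinct types are collected, each trial gives a new one with probability (3−i)/3, so the expected wait for the next new type is 3/(3−i).
E = 3/3 + 3/2 + 3/1 = 11/2 ≈ 5.50.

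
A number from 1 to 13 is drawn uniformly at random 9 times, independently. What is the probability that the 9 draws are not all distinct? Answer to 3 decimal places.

P(all 9 different) = 13/13 · 12/13 · ··· · 5/13 ≈ 0.024.
P(at least two equal) = 1 − 0.024 = 0.976.

0.976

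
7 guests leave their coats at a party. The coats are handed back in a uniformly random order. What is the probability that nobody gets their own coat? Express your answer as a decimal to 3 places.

0.368

This is the derangement probability: permutations of 7 with no fixed point.
D(7) = 7! · (1 − 1/1! + 1/2! − ··· + (−1)^7/7!) = 1854.
P = 1854/5040 = 103/280 ≈ 0.368.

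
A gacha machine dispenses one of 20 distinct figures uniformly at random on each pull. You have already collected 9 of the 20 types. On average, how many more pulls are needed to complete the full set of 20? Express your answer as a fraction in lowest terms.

83711/1386

Starting from 9 distinct types, each trial gives a new one with probability (20−i)/20 when i types are held, so the wait for the next new type is 20/(20−i).
E = 20/11 + 20/10 + 20/9 + 20/8 + 20/7 + 20/6 + 20/5 + 20/4 + 20/3 + 20/2 + 20/1 = 83711/1386.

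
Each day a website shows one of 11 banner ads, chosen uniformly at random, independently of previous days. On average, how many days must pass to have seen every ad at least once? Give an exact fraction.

After i distinct types are collected, each trial gives a new one with probability (11−i)/11, so the expected wait for the next new type is 11/(11−i).
E = 11/11 + 11/10 + 11/9 + 11/8 + 11/7 + 11/6 + 11/5 + 11/4 + 11/3 + 11/2 + 11/1 = 83711/2520.

83711/2520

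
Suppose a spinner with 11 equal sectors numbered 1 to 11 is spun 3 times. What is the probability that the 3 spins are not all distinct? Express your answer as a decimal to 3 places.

P(all 3 different) = 11/11 · 10/11 · ··· · 9/11 ≈ 0.744.
P(at least two equal) = 1 − 0.744 = 0.256.

0.256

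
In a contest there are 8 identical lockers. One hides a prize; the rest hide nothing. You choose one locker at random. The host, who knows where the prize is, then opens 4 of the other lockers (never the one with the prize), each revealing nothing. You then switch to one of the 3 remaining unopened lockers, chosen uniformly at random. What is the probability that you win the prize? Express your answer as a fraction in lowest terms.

Your original locker holds the prize with probability 1/8, so the other 7 collectively hold it with probability 7/8.
The host can always find 4 empty lockers to open, so the reveals don't change that 7/8; it is now spread over the 3 remaining unopened lockers.
P(win by switching) = (7/8) · (1/3) = 7/24.

7/24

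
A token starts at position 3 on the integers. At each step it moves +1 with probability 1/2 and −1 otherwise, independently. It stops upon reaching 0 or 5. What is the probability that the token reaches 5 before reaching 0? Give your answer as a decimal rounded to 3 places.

0.600

With a fair step, P(i) = ½P(i−1) + ½P(i+1) with P(0)=0, P(5)=1 has the linear solution P(i) = i/5.
P(3) = 3/5 ≈ 0.600.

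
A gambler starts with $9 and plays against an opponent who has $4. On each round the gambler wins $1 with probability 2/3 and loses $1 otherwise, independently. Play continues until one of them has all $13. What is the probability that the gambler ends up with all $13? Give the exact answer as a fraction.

8176/8191

Let r = q/p = (1/3)/(2/3) = 1/2. The recurrence P(i) = p·P(i+1) + q·P(i−1) with P(0)=0, P(13)=1 gives P(i) = (1 − r^i)/(1 − r^13).
P(9) = (1 − (1/2)^9) / (1 − (1/2)^13) = 8176/8191.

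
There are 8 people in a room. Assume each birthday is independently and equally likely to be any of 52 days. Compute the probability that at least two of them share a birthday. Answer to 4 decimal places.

It's easier to compute the probability that all 8 are distinct.
P(all distinct) = 52/52 · 51/52 · ··· · 45/52 ≈ 0.5676.
So the probability of at least one match is 1 − 0.5676 = 0.4324.

0.4324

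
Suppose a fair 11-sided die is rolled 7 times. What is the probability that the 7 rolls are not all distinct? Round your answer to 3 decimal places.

0.915

P(all 7 different) = 11/11 · 10/11 · ··· · 5/11 ≈ 0.085.
P(at least two equal) = 1 − 0.085 = 0.915.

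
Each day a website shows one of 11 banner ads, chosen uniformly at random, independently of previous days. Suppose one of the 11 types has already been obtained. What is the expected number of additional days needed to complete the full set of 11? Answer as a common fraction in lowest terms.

Starting from 1 distinct type, each trial gives a new one with probability (11−i)/11 when i types are held, so the wait for the next new type is 11/(11−i).
E = 11/10 + 11/9 + 11/8 + 11/7 + 11/6 + 11/5 + 11/4 + 11/3 + 11/2 + 11/1 = 81191/2520.

81191/2520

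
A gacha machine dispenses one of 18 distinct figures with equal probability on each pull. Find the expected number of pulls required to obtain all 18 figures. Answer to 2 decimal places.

After i distinct types are collected, each trial gives a new one with probability (18−i)/18, so the expected wait for the next new type is 18/(18−i).
E = 18/18 + 18/17 + 18/16 + 18/15 + 18/14 + 18/13 + 18/12 + 18/11 + 18/10 + 18/9 + 18/8 + 18/7 + 18/6 + 18/5 + 18/4 + 18/3 + 18/2 + 18/1 = 42822903/680680 ≈ 62.91.

62.91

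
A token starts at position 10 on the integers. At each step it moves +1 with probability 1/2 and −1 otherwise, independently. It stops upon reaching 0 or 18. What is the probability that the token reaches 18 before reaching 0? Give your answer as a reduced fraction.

5/9

With a fair step, P(i) = ½P(i−1) + ½P(i+1) with P(0)=0, P(18)=1 has the linear solution P(i) = i/18.
P(10) = 10/18 = 5/9.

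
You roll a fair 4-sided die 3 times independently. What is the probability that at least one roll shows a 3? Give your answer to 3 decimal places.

P(no roll shows a 3) = (3/4)^3 ≈ 0.422.
P(at least one) = 1 − 0.422 = 0.578.

0.578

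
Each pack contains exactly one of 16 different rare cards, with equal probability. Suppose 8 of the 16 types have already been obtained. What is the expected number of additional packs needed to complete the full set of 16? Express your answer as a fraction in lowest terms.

1522/35

Starting from 8 distinct types, each trial gives a new one with probability (16−i)/16 when i types are held, so the wait for the next new type is 16/(16−i).
E = 16/8 + 16/7 + 16/6 + 16/5 + 16/4 + 16/3 + 16/2 + 16/1 = 1522/35.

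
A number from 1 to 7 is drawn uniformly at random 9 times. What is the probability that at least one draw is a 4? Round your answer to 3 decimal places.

0.750

P(no draw is a 4) = (6/7)^9 ≈ 0.250.
P(at least one) = 1 − 0.250 = 0.750.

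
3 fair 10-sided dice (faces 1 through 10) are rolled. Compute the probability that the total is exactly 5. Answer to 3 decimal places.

There are 10^3 = 1000 equally likely outcomes.
The number of ordered 3-tuples from {1,…,10} summing to 5 is 6.
P(sum = 5) = 6/1000 = 3/500 ≈ 0.006.

0.006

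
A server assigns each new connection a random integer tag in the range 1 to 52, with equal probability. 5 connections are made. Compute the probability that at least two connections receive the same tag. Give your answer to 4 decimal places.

0.1797

It's easier to compute the probability that all 5 are distinct.
P(all distinct) = 52/52 · 51/52 · ··· · 48/52 ≈ 0.8203.
So the probability of at least one match is 1 − 0.8203 = 0.1797.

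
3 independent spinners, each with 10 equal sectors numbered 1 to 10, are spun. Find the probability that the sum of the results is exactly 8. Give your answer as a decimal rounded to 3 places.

There are 10^3 = 1000 equally likely outcomes.
The number of ordered 3-tuples from {1,…,10} summing to 8 is 21.
P(sum = 8) = 21/1000 ≈ 0.021.

0.021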